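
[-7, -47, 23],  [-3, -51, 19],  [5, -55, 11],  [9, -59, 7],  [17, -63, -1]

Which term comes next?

First entry goes -7, -3, 5, 9, 17 → 21 (alternating steps +4, +8, +4, +8, …).
Second entry: −4 each step; -47, -51, -55, -59, -63 → -67.
Third entry: 23, 19, 11, 7, -1 → -5 (together with the first entry always sums to 16).
Combining the parts gives [21, -67, -5].

[21, -67, -5]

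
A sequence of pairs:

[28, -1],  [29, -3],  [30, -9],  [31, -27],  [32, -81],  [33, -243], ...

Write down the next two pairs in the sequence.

First component: +1 each step; 28, 29, 30, 31, 32, 33 → 34 → 35.
Second component: ×3 each step, so -1, -3, -9, -27, -81, -243 → -729 → -2187.
Putting the parts together: [34, -729] and then [35, -2187].

[34, -729], [35, -2187]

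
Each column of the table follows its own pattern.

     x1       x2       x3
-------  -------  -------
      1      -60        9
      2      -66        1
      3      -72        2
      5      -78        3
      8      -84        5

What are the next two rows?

13  -90  8; 21  -96  13

Column x1 — each term is the sum of the two before it: 1, 2, 3, 5, 8 → 13 → 21.
Column x2: −6 each step; -60, -66, -72, -78, -84 → -90 → -96.
For the column x3, always the previous value of the column x1: 9, 1, 2, 3, 5 → 8 → 13.
So the next two rows are 13  -90  8 and 21  -96  13.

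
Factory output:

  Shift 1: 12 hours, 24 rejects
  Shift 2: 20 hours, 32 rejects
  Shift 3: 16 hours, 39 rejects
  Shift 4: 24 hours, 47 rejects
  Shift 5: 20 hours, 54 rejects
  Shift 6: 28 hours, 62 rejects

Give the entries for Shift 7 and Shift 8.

Hours: alternating steps +8, −4, +8, −4, …, so 12, 20, 16, 24, 20, 28 → 24 → 32.
For the rejects, alternating steps +8, +7, +8, +7, …: 24, 32, 39, 47, 54, 62 → 69 → 77.
So the next two records are 24 hours, 69 rejects and 32 hours, 77 rejects.

24 hours, 69 rejects; 32 hours, 77 rejects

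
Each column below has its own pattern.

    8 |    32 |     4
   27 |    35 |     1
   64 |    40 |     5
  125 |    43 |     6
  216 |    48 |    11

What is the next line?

First component: perfect cubes: 2³, 3³, 4³, …; 8, 27, 64, 125, 216 → 343.
Second component: 32, 35, 40, 43, 48 → 51 (alternating steps +3, +5, +3, +5, …).
For the third component, each term is the sum of the two before it: 4, 1, 5, 6, 11 → 17.
Putting it together: 343  51  17.

343  51  17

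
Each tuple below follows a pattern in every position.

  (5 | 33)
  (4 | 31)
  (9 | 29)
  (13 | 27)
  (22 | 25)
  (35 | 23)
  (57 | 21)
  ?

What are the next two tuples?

(92 | 19), (149 | 17)

First component: 5, 4, 9, 13, 22, 35, 57 → 92 → 149 (each term is the sum of the two before it).
Second component goes 33, 31, 29, 27, 25, 23, 21 → 19 → 17 (−2 each step).
Putting the parts together: (92 | 19) and then (149 | 17).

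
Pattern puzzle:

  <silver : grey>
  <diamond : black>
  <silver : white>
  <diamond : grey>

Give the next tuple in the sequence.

<silver : black>

Rank: alternates silver ↔ diamond; silver, diamond, silver, diamond → silver.
Shade: repeats grey → black → white; grey, black, white, grey → black.
So the next tuple is <silver : black>.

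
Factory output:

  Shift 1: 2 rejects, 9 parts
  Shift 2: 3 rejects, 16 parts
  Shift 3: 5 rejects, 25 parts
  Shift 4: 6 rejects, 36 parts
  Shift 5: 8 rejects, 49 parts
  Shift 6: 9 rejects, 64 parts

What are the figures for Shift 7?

11 rejects, 81 parts

Rejects goes 2, 3, 5, 6, 8, 9 → 11 (alternating steps +1, +2, +1, +2, …).
Parts: perfect squares: 3², 4², 5², …, so 9, 16, 25, 36, 49, 64 → 81.
So the next record is 11 rejects, 81 parts.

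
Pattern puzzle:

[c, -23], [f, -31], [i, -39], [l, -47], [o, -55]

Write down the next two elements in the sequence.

[r, -63], [u, -71]

Letter: c, f, i, l, o → r → u (letters move forward 3 places in the alphabet).
Second coordinate — −8 each step: -23, -31, -39, -47, -55 → -63 → -71.
Putting the parts together: [r, -63] and then [u, -71].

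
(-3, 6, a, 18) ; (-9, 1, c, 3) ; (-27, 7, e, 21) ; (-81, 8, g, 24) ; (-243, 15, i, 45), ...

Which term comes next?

First entry: -3, -9, -27, -81, -243 → -729 (×3 each step).
Second entry: each term is the sum of the two before it; 6, 1, 7, 8, 15 → 23.
Letter: letters move forward 2 places in the alphabet, so a, c, e, g, i → k.
Fourth entry: 18, 3, 21, 24, 45 → 69 (always 3 × the second entry).
Putting it together: (-729, 23, k, 69).

(-729, 23, k, 69)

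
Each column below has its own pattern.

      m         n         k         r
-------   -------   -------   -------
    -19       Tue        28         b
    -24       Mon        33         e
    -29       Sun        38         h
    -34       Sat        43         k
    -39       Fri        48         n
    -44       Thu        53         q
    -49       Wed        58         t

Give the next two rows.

Column m: −5 each step; -19, -24, -29, -34, -39, -44, -49 → -54 → -59.
For the column n, runs backward through the weekdays Mon→Sun: Tue, Mon, Sun, Sat, Fri, Thu, Wed → Tue → Mon.
Column k — together with the column m always sums to 9: 28, 33, 38, 43, 48, 53, 58 → 63 → 68.
Column r: letters move forward 3 places in the alphabet; b, e, h, k, n, q, t → w → z.
So the next two rows are -54  Tue  63  w and -59  Mon  68  z.

-54  Tue  63  w; -59  Mon  68  z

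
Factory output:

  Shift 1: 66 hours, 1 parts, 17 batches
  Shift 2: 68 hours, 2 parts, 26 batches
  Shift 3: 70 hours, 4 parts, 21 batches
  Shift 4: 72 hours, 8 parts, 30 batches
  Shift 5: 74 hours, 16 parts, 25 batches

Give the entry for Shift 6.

Hours: 66, 68, 70, 72, 74 → 76 (+2 each step).
For the parts, ×2 each step: 1, 2, 4, 8, 16 → 32.
Batches goes 17, 26, 21, 30, 25 → 34 (alternating steps +9, −5, +9, −5, …).
Putting it together: 76 hours, 32 parts, 34 batches.

76 hours, 32 parts, 34 batches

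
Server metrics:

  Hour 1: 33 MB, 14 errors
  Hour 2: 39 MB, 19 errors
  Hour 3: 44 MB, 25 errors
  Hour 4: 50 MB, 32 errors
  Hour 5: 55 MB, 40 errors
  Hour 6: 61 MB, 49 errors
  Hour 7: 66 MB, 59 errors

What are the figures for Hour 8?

MB goes 33, 39, 44, 50, 55, 61, 66 → 72 (alternating steps +6, +5, +6, +5, …).
Errors: differences are 5, 6, 7, … (increasing by 1 each time), so 14, 19, 25, 32, 40, 49, 59 → 70.
So the next line is 72 MB, 70 errors.

72 MB, 70 errors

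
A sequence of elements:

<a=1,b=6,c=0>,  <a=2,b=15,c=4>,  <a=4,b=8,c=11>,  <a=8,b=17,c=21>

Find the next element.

<a=16,b=10,c=34>

A — ×2 each step: 1, 2, 4, 8 → 16.
B — alternating steps +9, −7, +9, −7, …: 6, 15, 8, 17 → 10.
C: 0, 4, 11, 21 → 34 (differences are 4, 7, 10, … (increasing by 3 each time)).
Combining the parts gives <a=16,b=10,c=34>.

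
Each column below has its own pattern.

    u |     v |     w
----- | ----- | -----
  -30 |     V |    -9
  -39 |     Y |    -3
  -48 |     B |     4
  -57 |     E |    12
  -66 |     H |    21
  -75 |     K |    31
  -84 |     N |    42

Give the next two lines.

Column u: -30, -39, -48, -57, -66, -75, -84 → -93 → -102 (−9 each step).
Column v: letters move forward 3 places in the alphabet, wrapping Z→A, so V, Y, B, E, H, K, N → Q → T.
Column w goes -9, -3, 4, 12, 21, 31, 42 → 54 → 67 (differences are 6, 7, 8, … (increasing by 1 each time)).
Putting the parts together: -93  Q  54 and then -102  T  67.

-93  Q  54; -102  T  67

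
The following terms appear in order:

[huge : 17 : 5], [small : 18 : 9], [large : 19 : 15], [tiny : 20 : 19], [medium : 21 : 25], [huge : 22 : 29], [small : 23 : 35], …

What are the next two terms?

[large : 24 : 39], [tiny : 25 : 45]

Size: huge, small, large, tiny, medium, huge, small → large → tiny (repeats huge → small → large → tiny → medium).
Second component: +1 each step, so 17, 18, 19, 20, 21, 22, 23 → 24 → 25.
Third component goes 5, 9, 15, 19, 25, 29, 35 → 39 → 45 (alternating steps +4, +6, +4, +6, …).
So the next two terms are [large : 24 : 39] and [tiny : 25 : 45].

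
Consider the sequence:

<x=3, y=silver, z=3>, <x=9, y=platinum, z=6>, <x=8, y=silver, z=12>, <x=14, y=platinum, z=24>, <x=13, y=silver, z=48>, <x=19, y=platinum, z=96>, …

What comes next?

X: alternating steps +6, −1, +6, −1, …; 3, 9, 8, 14, 13, 19 → 18.
Y: alternates silver ↔ platinum, so silver, platinum, silver, platinum, silver, platinum → silver.
Z: ×2 each step, so 3, 6, 12, 24, 48, 96 → 192.
Combining the parts gives <x=18, y=silver, z=192>.

<x=18, y=silver, z=192>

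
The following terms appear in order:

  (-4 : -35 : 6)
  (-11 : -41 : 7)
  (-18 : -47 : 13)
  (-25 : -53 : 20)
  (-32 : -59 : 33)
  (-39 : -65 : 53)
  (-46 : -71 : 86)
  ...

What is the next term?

(-53 : -77 : 139)

First entry — −7 each step: -4, -11, -18, -25, -32, -39, -46 → -53.
Second entry: −6 each step; -35, -41, -47, -53, -59, -65, -71 → -77.
Third entry: 6, 7, 13, 20, 33, 53, 86 → 139 (each term is the sum of the two before it).
Combining the parts gives (-53 : -77 : 139).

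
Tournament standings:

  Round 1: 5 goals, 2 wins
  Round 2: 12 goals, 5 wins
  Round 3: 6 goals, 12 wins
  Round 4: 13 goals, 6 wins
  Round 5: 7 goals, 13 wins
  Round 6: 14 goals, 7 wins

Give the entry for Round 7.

8 goals, 14 wins

Goals goes 5, 12, 6, 13, 7, 14 → 8 (alternating steps +7, −6, +7, −6, …).
Wins: always the previous value of the goals, so 2, 5, 12, 6, 13, 7 → 14.
Combining the parts gives 8 goals, 14 wins.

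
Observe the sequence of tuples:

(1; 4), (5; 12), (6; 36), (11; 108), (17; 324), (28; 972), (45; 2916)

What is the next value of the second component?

First component: 1, 5, 6, 11, 17, 28, 45 → 73 (each term is the sum of the two before it).
For the second component, ×3 each step: 4, 12, 36, 108, 324, 972, 2916 → 8748.

8748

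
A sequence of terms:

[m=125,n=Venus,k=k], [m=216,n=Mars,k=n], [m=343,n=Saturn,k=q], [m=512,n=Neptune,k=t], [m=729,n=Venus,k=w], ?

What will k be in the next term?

z

K goes k, n, q, t, w → z (letters move forward 3 places in the alphabet).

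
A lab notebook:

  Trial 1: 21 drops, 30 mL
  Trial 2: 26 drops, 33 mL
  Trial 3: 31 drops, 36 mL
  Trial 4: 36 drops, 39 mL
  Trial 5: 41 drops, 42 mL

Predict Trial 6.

46 drops, 45 mL

Drops: 21, 26, 31, 36, 41 → 46 (+5 each step).
ML: 30, 33, 36, 39, 42 → 45 (+3 each step).
Putting it together: 46 drops, 45 mL.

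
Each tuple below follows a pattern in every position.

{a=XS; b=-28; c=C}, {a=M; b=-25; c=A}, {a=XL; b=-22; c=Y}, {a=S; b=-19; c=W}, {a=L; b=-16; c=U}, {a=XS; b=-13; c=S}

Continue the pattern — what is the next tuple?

A goes XS, M, XL, S, L, XS → M (repeats XS → M → XL → S → L).
B: -28, -25, -22, -19, -16, -13 → -10 (+3 each step).
C — letters move back 2 places in the alphabet, wrapping A→Z: C, A, Y, W, U, S → Q.
Combining the parts gives {a=M; b=-10; c=Q}.

{a=M; b=-10; c=Q}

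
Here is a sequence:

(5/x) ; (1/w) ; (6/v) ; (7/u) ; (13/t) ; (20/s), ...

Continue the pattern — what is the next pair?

(33/r)

First slot: each term is the sum of the two before it, so 5, 1, 6, 7, 13, 20 → 33.
Letter goes x, w, v, u, t, s → r (letters move back 1 place in the alphabet).
Putting it together: (33/r).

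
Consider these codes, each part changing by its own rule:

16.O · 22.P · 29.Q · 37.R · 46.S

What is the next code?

First component: differences are 6, 7, 8, … (increasing by 1 each time), so 16, 22, 29, 37, 46 → 56.
For the letter, letters move forward 1 place in the alphabet: O, P, Q, R, S → T.
Putting it together: 56.T.

56.T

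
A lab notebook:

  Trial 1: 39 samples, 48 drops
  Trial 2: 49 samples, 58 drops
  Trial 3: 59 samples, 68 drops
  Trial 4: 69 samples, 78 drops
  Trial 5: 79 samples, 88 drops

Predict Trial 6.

89 samples, 98 drops

For the samples, +10 each step: 39, 49, 59, 69, 79 → 89.
Drops: 48, 58, 68, 78, 88 → 98 (always 9 more than the samples).
So the next line is 89 samples, 98 drops.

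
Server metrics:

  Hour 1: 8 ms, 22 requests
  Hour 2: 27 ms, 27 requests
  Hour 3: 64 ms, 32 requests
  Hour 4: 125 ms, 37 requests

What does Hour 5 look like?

For the ms, perfect cubes: 2³, 3³, 4³, …: 8, 27, 64, 125 → 216.
Requests: +5 each step; 22, 27, 32, 37 → 42.
So the next row is 216 ms, 42 requests.

216 ms, 42 requests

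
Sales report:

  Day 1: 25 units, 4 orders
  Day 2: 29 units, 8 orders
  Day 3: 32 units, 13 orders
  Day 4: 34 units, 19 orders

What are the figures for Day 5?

Units: differences are 4, 3, 2, … (decreasing by 1 each time), so 25, 29, 32, 34 → 35.
Orders: 4, 8, 13, 19 → 26 (differences are 4, 5, 6, … (increasing by 1 each time)).
Putting it together: 35 units, 26 orders.

35 units, 26 orders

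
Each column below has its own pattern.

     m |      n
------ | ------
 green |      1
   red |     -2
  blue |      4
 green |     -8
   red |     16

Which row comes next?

Column m goes green, red, blue, green, red → blue (repeats green → red → blue).
Column n: ×(-2) each step, so 1, -2, 4, -8, 16 → -32.
Putting it together: blue  -32.

blue  -32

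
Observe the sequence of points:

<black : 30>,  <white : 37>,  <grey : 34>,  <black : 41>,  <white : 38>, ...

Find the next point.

<grey : 45>

Shade goes black, white, grey, black, white → grey (repeats black → white → grey).
Second slot goes 30, 37, 34, 41, 38 → 45 (alternating steps +7, −3, +7, −3, …).
Combining the parts gives <grey : 45>.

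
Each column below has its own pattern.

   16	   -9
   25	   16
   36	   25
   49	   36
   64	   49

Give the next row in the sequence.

First component — perfect squares: 4², 5², 6², …: 16, 25, 36, 49, 64 → 81.
Second component: -9, 16, 25, 36, 49 → 64 (always the previous value of the first component).
So the next row is 81  64.

81  64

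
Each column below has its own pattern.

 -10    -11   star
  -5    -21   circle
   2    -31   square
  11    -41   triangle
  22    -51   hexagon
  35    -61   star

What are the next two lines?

50  -71  circle; 67  -81  square

First component goes -10, -5, 2, 11, 22, 35 → 50 → 67 (differences are 5, 7, 9, … (increasing by 2 each time)).
Second component: −10 each step; -11, -21, -31, -41, -51, -61 → -71 → -81.
Shape: repeats star → circle → square → triangle → hexagon, so star, circle, square, triangle, hexagon, star → circle → square.
Putting the parts together: 50  -71  circle and then 67  -81  square.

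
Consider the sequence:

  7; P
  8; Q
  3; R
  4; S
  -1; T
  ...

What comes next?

First value goes 7, 8, 3, 4, -1 → 0 (alternating steps +1, −5, +1, −5, …).
Letter — letters move forward 1 place in the alphabet: P, Q, R, S, T → U.
So the next pair is 0; U.

0; U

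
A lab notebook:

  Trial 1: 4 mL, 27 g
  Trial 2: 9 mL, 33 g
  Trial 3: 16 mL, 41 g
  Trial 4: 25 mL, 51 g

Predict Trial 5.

ML — perfect squares: 2², 3², 4², …: 4, 9, 16, 25 → 36.
G — differences are 6, 8, 10, … (increasing by 2 each time): 27, 33, 41, 51 → 63.
So the next record is 36 mL, 63 g.

36 mL, 63 g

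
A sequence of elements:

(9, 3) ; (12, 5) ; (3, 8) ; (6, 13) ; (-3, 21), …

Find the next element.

(0, 34)

First entry — alternating steps +3, −9, +3, −9, …: 9, 12, 3, 6, -3 → 0.
Second entry: 3, 5, 8, 13, 21 → 34 (each term is the sum of the two before it).
Combining the parts gives (0, 34).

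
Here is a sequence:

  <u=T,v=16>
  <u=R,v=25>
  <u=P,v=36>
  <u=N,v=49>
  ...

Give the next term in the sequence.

U: letters move back 2 places in the alphabet; T, R, P, N → L.
V goes 16, 25, 36, 49 → 64 (perfect squares: 4², 5², 6², …).
Combining the parts gives <u=L,v=64>.

<u=L,v=64>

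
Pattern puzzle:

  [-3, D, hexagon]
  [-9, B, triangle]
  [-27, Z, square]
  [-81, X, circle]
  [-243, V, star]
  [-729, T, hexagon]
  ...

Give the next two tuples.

[-2187, R, triangle], [-6561, P, square]

For the first value, ×3 each step: -3, -9, -27, -81, -243, -729 → -2187 → -6561.
Letter: letters move back 2 places in the alphabet, wrapping A→Z, so D, B, Z, X, V, T → R → P.
Shape goes hexagon, triangle, square, circle, star, hexagon → triangle → square (repeats hexagon → triangle → square → circle → star).
Putting the parts together: [-2187, R, triangle] and then [-6561, P, square].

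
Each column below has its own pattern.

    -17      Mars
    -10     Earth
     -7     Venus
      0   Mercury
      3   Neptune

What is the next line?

10  Uranus

First component: alternating steps +7, +3, +7, +3, …, so -17, -10, -7, 0, 3 → 10.
Planet: runs backward through the planets Mercury→Neptune; Mars, Earth, Venus, Mercury, Neptune → Uranus.
Putting it together: 10  Uranus.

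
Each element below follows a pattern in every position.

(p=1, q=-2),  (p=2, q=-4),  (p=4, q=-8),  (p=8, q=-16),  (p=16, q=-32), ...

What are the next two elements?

For the p, ×2 each step: 1, 2, 4, 8, 16 → 32 → 64.
Q: ×2 each step; -2, -4, -8, -16, -32 → -64 → -128.
So the next two elements are (p=32, q=-64) and (p=64, q=-128).

(p=32, q=-64), (p=64, q=-128)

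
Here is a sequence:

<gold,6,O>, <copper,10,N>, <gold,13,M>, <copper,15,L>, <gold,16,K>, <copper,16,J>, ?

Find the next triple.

Metal: gold, copper, gold, copper, gold, copper → gold (alternates gold ↔ copper).
Second coordinate: 6, 10, 13, 15, 16, 16 → 15 (differences are 4, 3, 2, … (decreasing by 1 each time)).
Letter: O, N, M, L, K, J → I (letters move back 1 place in the alphabet).
Combining the parts gives <gold,15,I>.

<gold,15,I>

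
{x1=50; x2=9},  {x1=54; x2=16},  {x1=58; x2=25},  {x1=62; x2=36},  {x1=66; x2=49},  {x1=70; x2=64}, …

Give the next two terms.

For the x1, +4 each step: 50, 54, 58, 62, 66, 70 → 74 → 78.
X2 — perfect squares: 3², 4², 5², …: 9, 16, 25, 36, 49, 64 → 81 → 100.
Putting the parts together: {x1=74; x2=81} and then {x1=78; x2=100}.

{x1=74; x2=81}, {x1=78; x2=100}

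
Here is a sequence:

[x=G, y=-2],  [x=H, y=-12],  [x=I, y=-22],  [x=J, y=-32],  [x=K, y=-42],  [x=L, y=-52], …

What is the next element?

X — letters move forward 1 place in the alphabet: G, H, I, J, K, L → M.
Y: -2, -12, -22, -32, -42, -52 → -62 (−10 each step).
Putting it together: [x=M, y=-62].

[x=M, y=-62]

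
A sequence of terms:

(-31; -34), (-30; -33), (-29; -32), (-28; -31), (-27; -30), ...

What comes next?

(-26; -29)

First component — +1 each step: -31, -30, -29, -28, -27 → -26.
Second component — always 3 less than the first component: -34, -33, -32, -31, -30 → -29.
Combining the parts gives (-26; -29).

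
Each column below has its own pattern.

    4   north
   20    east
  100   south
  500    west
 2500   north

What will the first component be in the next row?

12500

First component: ×5 each step; 4, 20, 100, 500, 2500 → 12500.
Direction: north, east, south, west, north → east (repeats north → east → south → west).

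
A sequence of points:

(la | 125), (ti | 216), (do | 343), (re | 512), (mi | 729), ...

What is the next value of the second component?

1000

For the second component, perfect cubes: 5³, 6³, 7³, …: 125, 216, 343, 512, 729 → 1000.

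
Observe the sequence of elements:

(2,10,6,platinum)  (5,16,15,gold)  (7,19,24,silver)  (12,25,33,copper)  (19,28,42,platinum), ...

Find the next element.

First part — each term is the sum of the two before it: 2, 5, 7, 12, 19 → 31.
Second part — alternating steps +6, +3, +6, +3, …: 10, 16, 19, 25, 28 → 34.
Third part: +9 each step; 6, 15, 24, 33, 42 → 51.
Metal goes platinum, gold, silver, copper, platinum → gold (repeats platinum → gold → silver → copper).
Combining the parts gives (31,34,51,gold).

(31,34,51,gold)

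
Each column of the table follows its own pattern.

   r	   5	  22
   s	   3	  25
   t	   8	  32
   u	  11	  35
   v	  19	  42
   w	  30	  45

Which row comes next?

Letter goes r, s, t, u, v, w → x (letters move forward 1 place in the alphabet).
Second component: each term is the sum of the two before it, so 5, 3, 8, 11, 19, 30 → 49.
Third component: alternating steps +3, +7, +3, +7, …; 22, 25, 32, 35, 42, 45 → 52.
Combining the parts gives x  49  52.

x  49  52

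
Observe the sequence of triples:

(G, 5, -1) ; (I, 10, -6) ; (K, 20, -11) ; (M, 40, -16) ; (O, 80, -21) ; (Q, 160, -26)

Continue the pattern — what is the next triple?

Letter: letters move forward 2 places in the alphabet; G, I, K, M, O, Q → S.
Second coordinate: ×2 each step, so 5, 10, 20, 40, 80, 160 → 320.
Third coordinate: −5 each step; -1, -6, -11, -16, -21, -26 → -31.
So the next triple is (S, 320, -31).

(S, 320, -31)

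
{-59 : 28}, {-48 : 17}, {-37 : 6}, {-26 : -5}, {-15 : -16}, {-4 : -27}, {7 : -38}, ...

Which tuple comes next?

For the first value, +11 each step: -59, -48, -37, -26, -15, -4, 7 → 18.
Second value: together with the first value always sums to -31, so 28, 17, 6, -5, -16, -27, -38 → -49.
So the next tuple is {18 : -49}.

{18 : -49}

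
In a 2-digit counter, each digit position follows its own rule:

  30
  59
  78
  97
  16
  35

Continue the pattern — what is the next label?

54

First digit: +2 each step, mod 10; 3, 5, 7, 9, 1, 3 → 5.
Second digit: 0, 9, 8, 7, 6, 5 → 4 (−1 each step, mod 10).
Putting it together: 54.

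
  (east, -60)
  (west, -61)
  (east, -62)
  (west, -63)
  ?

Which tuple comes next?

Direction: alternates east ↔ west; east, west, east, west → east.
Second coordinate: -60, -61, -62, -63 → -64 (−1 each step).
So the next tuple is (east, -64).

(east, -64)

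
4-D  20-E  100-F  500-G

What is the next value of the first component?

First component: ×5 each step; 4, 20, 100, 500 → 2500.
Letter — letters move forward 1 place in the alphabet: D, E, F, G → H.

2500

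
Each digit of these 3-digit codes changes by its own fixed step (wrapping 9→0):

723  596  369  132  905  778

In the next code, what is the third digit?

For the third digit, +3 each step, mod 10: 3, 6, 9, 2, 5, 8 → 1.

1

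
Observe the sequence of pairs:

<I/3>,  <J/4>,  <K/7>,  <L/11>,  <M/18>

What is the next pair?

<N/29>

Letter: letters move forward 1 place in the alphabet, so I, J, K, L, M → N.
Second entry: each term is the sum of the two before it; 3, 4, 7, 11, 18 → 29.
So the next pair is <N/29>.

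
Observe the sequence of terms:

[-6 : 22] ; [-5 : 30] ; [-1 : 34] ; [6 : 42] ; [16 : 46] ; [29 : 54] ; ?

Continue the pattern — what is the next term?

First value — differences are 1, 4, 7, … (increasing by 3 each time): -6, -5, -1, 6, 16, 29 → 45.
Second value: alternating steps +8, +4, +8, +4, …, so 22, 30, 34, 42, 46, 54 → 58.
Putting it together: [45 : 58].

[45 : 58]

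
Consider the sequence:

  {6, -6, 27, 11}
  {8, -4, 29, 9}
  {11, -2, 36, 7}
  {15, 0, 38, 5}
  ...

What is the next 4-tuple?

{20, 2, 45, 3}

For the first component, differences are 2, 3, 4, … (increasing by 1 each time): 6, 8, 11, 15 → 20.
Second component — +2 each step: -6, -4, -2, 0 → 2.
Third component: 27, 29, 36, 38 → 45 (alternating steps +2, +7, +2, +7, …).
Fourth component goes 11, 9, 7, 5 → 3 (together with the second component always sums to 5).
Putting it together: {20, 2, 45, 3}.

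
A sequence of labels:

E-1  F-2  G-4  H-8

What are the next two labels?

Letter: E, F, G, H → I → J (letters move forward 1 place in the alphabet).
Second component goes 1, 2, 4, 8 → 16 → 32 (×2 each step).
So the next two labels are I-16 and J-32.

I-16 then J-32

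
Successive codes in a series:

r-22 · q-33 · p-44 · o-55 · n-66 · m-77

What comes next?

Letter — letters move back 1 place in the alphabet: r, q, p, o, n, m → l.
Second component — +11 each step: 22, 33, 44, 55, 66, 77 → 88.
So the next code is l-88.

l-88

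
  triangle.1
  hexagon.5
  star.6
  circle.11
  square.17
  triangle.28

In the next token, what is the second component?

Shape — repeats triangle → hexagon → star → circle → square: triangle, hexagon, star, circle, square, triangle → hexagon.
For the second component, each term is the sum of the two before it: 1, 5, 6, 11, 17, 28 → 45.

45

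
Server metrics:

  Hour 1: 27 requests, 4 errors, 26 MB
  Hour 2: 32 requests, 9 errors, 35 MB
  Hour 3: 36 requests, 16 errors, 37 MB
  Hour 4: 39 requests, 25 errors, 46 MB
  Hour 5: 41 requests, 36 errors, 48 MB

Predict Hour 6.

42 requests, 49 errors, 57 MB

Requests: differences are 5, 4, 3, … (decreasing by 1 each time), so 27, 32, 36, 39, 41 → 42.
Errors: perfect squares: 2², 3², 4², …; 4, 9, 16, 25, 36 → 49.
For the MB, alternating steps +9, +2, +9, +2, …: 26, 35, 37, 46, 48 → 57.
Putting it together: 42 requests, 49 errors, 57 MB.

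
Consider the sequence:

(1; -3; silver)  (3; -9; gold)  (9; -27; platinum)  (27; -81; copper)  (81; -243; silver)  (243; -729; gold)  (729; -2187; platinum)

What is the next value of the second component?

-6561

Second component: ×3 each step; -3, -9, -27, -81, -243, -729, -2187 → -6561.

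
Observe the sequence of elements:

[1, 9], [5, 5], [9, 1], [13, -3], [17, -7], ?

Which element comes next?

First value — +4 each step: 1, 5, 9, 13, 17 → 21.
Second value: together with the first value always sums to 10, so 9, 5, 1, -3, -7 → -11.
Putting it together: [21, -11].

[21, -11]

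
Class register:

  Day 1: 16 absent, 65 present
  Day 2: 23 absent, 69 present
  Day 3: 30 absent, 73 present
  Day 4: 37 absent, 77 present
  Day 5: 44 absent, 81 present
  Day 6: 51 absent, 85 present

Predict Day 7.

58 absent, 89 present

Absent — +7 each step: 16, 23, 30, 37, 44, 51 → 58.
Present goes 65, 69, 73, 77, 81, 85 → 89 (+4 each step).
So the next record is 58 absent, 89 present.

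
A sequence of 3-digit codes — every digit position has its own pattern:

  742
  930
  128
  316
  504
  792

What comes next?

First digit — +2 each step, mod 10: 7, 9, 1, 3, 5, 7 → 9.
Second digit goes 4, 3, 2, 1, 0, 9 → 8 (−1 each step, mod 10).
Third digit: 2, 0, 8, 6, 4, 2 → 0 (−2 each step, mod 10).
So the next code is 980.

980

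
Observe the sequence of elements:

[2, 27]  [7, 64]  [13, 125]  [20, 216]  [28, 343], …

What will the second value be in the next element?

512

First value: differences are 5, 6, 7, … (increasing by 1 each time), so 2, 7, 13, 20, 28 → 37.
Second value — perfect cubes: 3³, 4³, 5³, …: 27, 64, 125, 216, 343 → 512.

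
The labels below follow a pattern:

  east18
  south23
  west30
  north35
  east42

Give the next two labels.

south47 then west54

Direction goes east, south, west, north, east → south → west (repeats east → south → west → north).
Second component goes 18, 23, 30, 35, 42 → 47 → 54 (alternating steps +5, +7, +5, +7, …).
Putting the parts together: south47 and then west54.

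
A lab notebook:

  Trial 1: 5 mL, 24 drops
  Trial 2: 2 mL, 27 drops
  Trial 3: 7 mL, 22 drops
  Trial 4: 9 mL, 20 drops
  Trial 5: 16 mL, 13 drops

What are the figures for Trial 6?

ML goes 5, 2, 7, 9, 16 → 25 (each term is the sum of the two before it).
Drops: together with the mL always sums to 29, so 24, 27, 22, 20, 13 → 4.
So the next record is 25 mL, 4 drops.

25 mL, 4 drops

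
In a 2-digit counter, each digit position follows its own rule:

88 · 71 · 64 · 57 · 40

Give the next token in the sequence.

33

First digit: −1 each step, mod 10, so 8, 7, 6, 5, 4 → 3.
For the second digit, +3 each step, mod 10: 8, 1, 4, 7, 0 → 3.
Combining the parts gives 33.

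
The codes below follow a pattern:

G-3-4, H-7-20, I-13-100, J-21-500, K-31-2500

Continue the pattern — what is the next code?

L-43-12500

Letter — letters move forward 1 place in the alphabet: G, H, I, J, K → L.
Second component — differences are 4, 6, 8, … (increasing by 2 each time): 3, 7, 13, 21, 31 → 43.
Third component: ×5 each step, so 4, 20, 100, 500, 2500 → 12500.
Putting it together: L-43-12500.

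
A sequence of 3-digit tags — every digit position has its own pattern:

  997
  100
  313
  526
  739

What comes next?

942

First digit — +2 each step, mod 10: 9, 1, 3, 5, 7 → 9.
Second digit: 9, 0, 1, 2, 3 → 4 (+1 each step, mod 10).
Third digit: +3 each step, mod 10; 7, 0, 3, 6, 9 → 2.
So the next tag is 942.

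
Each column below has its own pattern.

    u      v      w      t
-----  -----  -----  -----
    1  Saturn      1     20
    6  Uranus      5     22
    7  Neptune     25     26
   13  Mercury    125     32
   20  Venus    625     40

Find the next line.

For the column u, each term is the sum of the two before it: 1, 6, 7, 13, 20 → 33.
Column v: runs through the planets Mercury→Neptune, so Saturn, Uranus, Neptune, Mercury, Venus → Earth.
Column w: ×5 each step; 1, 5, 25, 125, 625 → 3125.
Column t goes 20, 22, 26, 32, 40 → 50 (differences are 2, 4, 6, … (increasing by 2 each time)).
So the next line is 33  Earth  3125  50.

33  Earth  3125  50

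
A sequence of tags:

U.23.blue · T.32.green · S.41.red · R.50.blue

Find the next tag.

For the letter, letters move back 1 place in the alphabet: U, T, S, R → Q.
Second component: +9 each step; 23, 32, 41, 50 → 59.
Colour: blue, green, red, blue → green (repeats blue → green → red).
So the next tag is Q.59.green.

Q.59.green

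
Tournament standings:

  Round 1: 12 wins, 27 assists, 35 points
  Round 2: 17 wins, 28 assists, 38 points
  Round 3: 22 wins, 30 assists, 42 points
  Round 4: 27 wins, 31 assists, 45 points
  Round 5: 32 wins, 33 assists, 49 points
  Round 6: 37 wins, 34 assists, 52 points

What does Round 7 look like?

42 wins, 36 assists, 56 points

Wins: +5 each step, so 12, 17, 22, 27, 32, 37 → 42.
Assists goes 27, 28, 30, 31, 33, 34 → 36 (alternating steps +1, +2, +1, +2, …).
For the points, alternating steps +3, +4, +3, +4, …: 35, 38, 42, 45, 49, 52 → 56.
Combining the parts gives 42 wins, 36 assists, 56 points.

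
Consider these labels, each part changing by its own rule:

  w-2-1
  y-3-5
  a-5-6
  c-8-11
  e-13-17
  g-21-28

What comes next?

Letter: letters move forward 2 places in the alphabet, wrapping Z→A; w, y, a, c, e, g → i.
Second component — each term is the sum of the two before it: 2, 3, 5, 8, 13, 21 → 34.
Third component: 1, 5, 6, 11, 17, 28 → 45 (each term is the sum of the two before it).
So the next label is i-34-45.

i-34-45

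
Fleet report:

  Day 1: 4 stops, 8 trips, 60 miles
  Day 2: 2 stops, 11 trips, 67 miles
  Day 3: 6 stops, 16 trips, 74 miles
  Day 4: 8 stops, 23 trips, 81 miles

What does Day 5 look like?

14 stops, 32 trips, 88 miles

For the stops, each term is the sum of the two before it: 4, 2, 6, 8 → 14.
Trips — differences are 3, 5, 7, … (increasing by 2 each time): 8, 11, 16, 23 → 32.
Miles: 60, 67, 74, 81 → 88 (+7 each step).
So the next record is 14 stops, 32 trips, 88 miles.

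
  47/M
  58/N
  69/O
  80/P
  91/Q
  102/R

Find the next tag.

113/S

First component: +11 each step; 47, 58, 69, 80, 91, 102 → 113.
For the letter, letters move forward 1 place in the alphabet: M, N, O, P, Q, R → S.
Putting it together: 113/S.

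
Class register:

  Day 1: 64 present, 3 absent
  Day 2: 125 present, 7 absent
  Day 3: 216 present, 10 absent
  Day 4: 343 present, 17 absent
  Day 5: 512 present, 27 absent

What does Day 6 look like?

729 present, 44 absent

Present goes 64, 125, 216, 343, 512 → 729 (perfect cubes: 4³, 5³, 6³, …).
Absent: each term is the sum of the two before it; 3, 7, 10, 17, 27 → 44.
Putting it together: 729 present, 44 absent.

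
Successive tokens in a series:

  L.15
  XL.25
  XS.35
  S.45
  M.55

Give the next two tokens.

L.65, XL.75

Size — runs through clothing sizes XS→XL: L, XL, XS, S, M → L → XL.
Second component: +10 each step, so 15, 25, 35, 45, 55 → 65 → 75.
So the next two tokens are L.65 and XL.75.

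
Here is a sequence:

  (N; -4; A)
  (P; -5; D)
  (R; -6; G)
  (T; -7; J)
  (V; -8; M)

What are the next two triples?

First letter — letters move forward 2 places in the alphabet: N, P, R, T, V → X → Z.
Second coordinate: -4, -5, -6, -7, -8 → -9 → -10 (−1 each step).
Second letter: letters move forward 3 places in the alphabet; A, D, G, J, M → P → S.
Putting the parts together: (X; -9; P) and then (Z; -10; S).

(X; -9; P), (Z; -10; S)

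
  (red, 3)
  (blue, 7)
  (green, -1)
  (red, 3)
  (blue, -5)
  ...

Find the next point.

(green, -1)

Colour: repeats red → blue → green; red, blue, green, red, blue → green.
Second slot: alternating steps +4, −8, +4, −8, …; 3, 7, -1, 3, -5 → -1.
Combining the parts gives (green, -1).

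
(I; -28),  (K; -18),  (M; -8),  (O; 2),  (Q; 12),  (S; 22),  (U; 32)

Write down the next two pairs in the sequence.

(W; 42), (Y; 52)

Letter: letters move forward 2 places in the alphabet; I, K, M, O, Q, S, U → W → Y.
Second slot: +10 each step, so -28, -18, -8, 2, 12, 22, 32 → 42 → 52.
Putting the parts together: (W; 42) and then (Y; 52).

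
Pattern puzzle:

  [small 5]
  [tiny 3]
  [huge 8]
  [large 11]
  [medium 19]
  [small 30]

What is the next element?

[tiny 49]

Size: small, tiny, huge, large, medium, small → tiny (repeats small → tiny → huge → large → medium).
Second component: 5, 3, 8, 11, 19, 30 → 49 (each term is the sum of the two before it).
Putting it together: [tiny 49].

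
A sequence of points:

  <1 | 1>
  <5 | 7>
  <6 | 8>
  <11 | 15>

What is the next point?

First part: each term is the sum of the two before it, so 1, 5, 6, 11 → 17.
Second part goes 1, 7, 8, 15 → 23 (each term is the sum of the two before it).
Putting it together: <17 | 23>.

<17 | 23>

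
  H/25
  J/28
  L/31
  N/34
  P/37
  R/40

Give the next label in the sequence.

T/43

Letter: letters move forward 2 places in the alphabet, so H, J, L, N, P, R → T.
Second component: +3 each step, so 25, 28, 31, 34, 37, 40 → 43.
Putting it together: T/43.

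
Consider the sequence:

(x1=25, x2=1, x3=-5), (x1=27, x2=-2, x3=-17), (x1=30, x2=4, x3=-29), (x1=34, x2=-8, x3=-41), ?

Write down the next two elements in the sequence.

(x1=39, x2=16, x3=-53), (x1=45, x2=-32, x3=-65)

X1: differences are 2, 3, 4, … (increasing by 1 each time); 25, 27, 30, 34 → 39 → 45.
X2: 1, -2, 4, -8 → 16 → -32 (×(-2) each step).
X3: -5, -17, -29, -41 → -53 → -65 (−12 each step).
So the next two elements are (x1=39, x2=16, x3=-53) and (x1=45, x2=-32, x3=-65).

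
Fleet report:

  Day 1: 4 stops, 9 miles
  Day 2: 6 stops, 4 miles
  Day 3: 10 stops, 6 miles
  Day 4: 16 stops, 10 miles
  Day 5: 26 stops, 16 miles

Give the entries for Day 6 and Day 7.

42 stops, 26 miles; 68 stops, 42 miles

Stops: each term is the sum of the two before it; 4, 6, 10, 16, 26 → 42 → 68.
Miles: always the previous value of the stops, so 9, 4, 6, 10, 16 → 26 → 42.
Putting the parts together: 42 stops, 26 miles and then 68 stops, 42 miles.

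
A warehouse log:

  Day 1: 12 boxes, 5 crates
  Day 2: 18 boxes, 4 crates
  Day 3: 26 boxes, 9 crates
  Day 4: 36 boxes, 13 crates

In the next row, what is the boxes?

48

Boxes: 12, 18, 26, 36 → 48 (differences are 6, 8, 10, … (increasing by 2 each time)).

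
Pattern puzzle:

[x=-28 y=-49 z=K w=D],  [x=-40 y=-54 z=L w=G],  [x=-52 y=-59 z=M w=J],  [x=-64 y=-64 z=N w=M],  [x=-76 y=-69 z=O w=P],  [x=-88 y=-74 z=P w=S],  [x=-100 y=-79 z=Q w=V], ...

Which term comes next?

X: −12 each step; -28, -40, -52, -64, -76, -88, -100 → -112.
For the y, −5 each step: -49, -54, -59, -64, -69, -74, -79 → -84.
Z goes K, L, M, N, O, P, Q → R (letters move forward 1 place in the alphabet).
For the w, letters move forward 3 places in the alphabet: D, G, J, M, P, S, V → Y.
Combining the parts gives [x=-112 y=-84 z=R w=Y].

[x=-112 y=-84 z=R w=Y]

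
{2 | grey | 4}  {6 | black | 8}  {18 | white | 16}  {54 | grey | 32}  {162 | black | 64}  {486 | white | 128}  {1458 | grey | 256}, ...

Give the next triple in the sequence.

First slot: ×3 each step; 2, 6, 18, 54, 162, 486, 1458 → 4374.
Shade: repeats grey → black → white, so grey, black, white, grey, black, white, grey → black.
For the third slot, ×2 each step: 4, 8, 16, 32, 64, 128, 256 → 512.
So the next triple is {4374 | black | 512}.

{4374 | black | 512}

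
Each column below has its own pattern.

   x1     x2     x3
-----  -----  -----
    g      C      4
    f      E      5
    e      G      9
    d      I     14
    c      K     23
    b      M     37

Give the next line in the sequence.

a  O  60

Column x1: letters move back 1 place in the alphabet; g, f, e, d, c, b → a.
For the column x2, letters move forward 2 places in the alphabet: C, E, G, I, K, M → O.
Column x3: each term is the sum of the two before it; 4, 5, 9, 14, 23, 37 → 60.
Putting it together: a  O  60.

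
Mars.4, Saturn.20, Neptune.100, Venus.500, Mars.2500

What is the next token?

Planet goes Mars, Saturn, Neptune, Venus, Mars → Saturn (repeats Mars → Saturn → Neptune → Venus).
Second component goes 4, 20, 100, 500, 2500 → 12500 (×5 each step).
Combining the parts gives Saturn.12500.

Saturn.12500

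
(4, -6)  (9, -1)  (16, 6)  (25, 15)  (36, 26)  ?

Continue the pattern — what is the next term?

(49, 39)

First coordinate goes 4, 9, 16, 25, 36 → 49 (perfect squares: 2², 3², 4², …).
Second coordinate goes -6, -1, 6, 15, 26 → 39 (always 10 less than the first coordinate).
Putting it together: (49, 39).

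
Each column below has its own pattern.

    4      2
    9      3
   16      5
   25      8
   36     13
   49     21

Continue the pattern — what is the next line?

For the first component, perfect squares: 2², 3², 4², …: 4, 9, 16, 25, 36, 49 → 64.
Second component — each term is the sum of the two before it: 2, 3, 5, 8, 13, 21 → 34.
Combining the parts gives 64  34.

64  34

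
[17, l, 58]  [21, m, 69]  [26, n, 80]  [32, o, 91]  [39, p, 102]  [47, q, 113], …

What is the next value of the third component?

First component: differences are 4, 5, 6, … (increasing by 1 each time); 17, 21, 26, 32, 39, 47 → 56.
For the letter, letters move forward 1 place in the alphabet: l, m, n, o, p, q → r.
Third component: +11 each step; 58, 69, 80, 91, 102, 113 → 124.

124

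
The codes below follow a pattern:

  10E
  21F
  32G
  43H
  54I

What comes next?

For the first component, +11 each step: 10, 21, 32, 43, 54 → 65.
Letter: E, F, G, H, I → J (letters move forward 1 place in the alphabet).
So the next code is 65J.

65J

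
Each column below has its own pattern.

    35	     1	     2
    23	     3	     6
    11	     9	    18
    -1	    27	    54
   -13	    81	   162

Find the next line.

First component — −12 each step: 35, 23, 11, -1, -13 → -25.
Second component goes 1, 3, 9, 27, 81 → 243 (×3 each step).
For the third component, always 2 × the second component: 2, 6, 18, 54, 162 → 486.
Combining the parts gives -25  243  486.

-25  243  486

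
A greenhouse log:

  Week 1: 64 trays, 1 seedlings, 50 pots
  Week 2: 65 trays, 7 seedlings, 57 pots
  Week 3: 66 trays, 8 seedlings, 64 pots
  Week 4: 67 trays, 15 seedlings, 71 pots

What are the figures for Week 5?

68 trays, 23 seedlings, 78 pots

Trays: +1 each step, so 64, 65, 66, 67 → 68.
Seedlings: each term is the sum of the two before it, so 1, 7, 8, 15 → 23.
Pots: +7 each step, so 50, 57, 64, 71 → 78.
Combining the parts gives 68 trays, 23 seedlings, 78 pots.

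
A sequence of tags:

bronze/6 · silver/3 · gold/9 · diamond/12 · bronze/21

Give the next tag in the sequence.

Rank: bronze, silver, gold, diamond, bronze → silver (repeats bronze → silver → gold → diamond).
Second component: 6, 3, 9, 12, 21 → 33 (each term is the sum of the two before it).
Combining the parts gives silver/33.

silver/33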